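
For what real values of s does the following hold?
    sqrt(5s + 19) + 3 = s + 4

Isolate the radical: sqrt(5s + 19) = s + 1.
Square both sides: 5s + 19 = (s + 1)^2.
Expand and rearrange: s^2 - 3s - 18 = 0.
Solving gives s = 6 or s = -3.
Check each candidate in the original equation:
  s = 6: sqrt(49) = 7, while s + 1 = 7 — valid.
  s = -3: sqrt(4) = 2, while s + 1 = -2 — extraneous.

s = 6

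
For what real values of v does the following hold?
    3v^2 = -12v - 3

Rearrange to standard form: 3v^2 + 12v + 3 = 0.
Discriminant: (12)^2 - 4*3*3 = 108.
Quadratic formula: v = (-12 +/- sqrt(108)) / 6.
So v = -2 + sqrt(3) ~= -0.2679 or v = -2 - sqrt(3) ~= -3.7321.

v = -3.7321 or v = -0.2679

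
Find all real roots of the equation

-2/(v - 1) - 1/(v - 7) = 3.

Multiply both sides by (v - 1)(v - 7):
-2(v - 7) - (v - 1) = 3(v - 1)(v - 7).
Expand and collect terms: 3v^2 - 21v + 6 = 0.
By the quadratic formula, v = (21 +/- sqrt(369)) / 6, so v ~= 6.7016 or v ~= 0.2984.
Neither value makes a denominator zero (v != 1, v != 7), so both are valid.

v = 0.2984 or v = 6.7016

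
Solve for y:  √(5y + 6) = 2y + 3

Square both sides: 5y + 6 = (2y + 3)².
Expand and rearrange: 4y² + 7y + 3 = 0.
Solving gives y = -0.75 or y = -1.
Check each candidate in the original equation:
  y = -0.75: √(2.25) = 1.5, while 2y + 3 = 1.5 — valid.
  y = -1: √(1) = 1, while 2y + 3 = 1 — valid.

y = -1 or y = -0.75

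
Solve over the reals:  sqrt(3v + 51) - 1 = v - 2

v = 10

Isolate the radical: sqrt(3v + 51) = v - 1.
Square both sides: 3v + 51 = (v - 1)^2.
Expand and rearrange: v^2 - 5v - 50 = 0.
Solving gives v = 10 or v = -5.
Check each candidate in the original equation:
  v = 10: sqrt(81) = 9, while v - 1 = 9 — valid.
  v = -5: sqrt(36) = 6, while v - 1 = -6 — extraneous.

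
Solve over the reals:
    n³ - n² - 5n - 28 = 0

n = 4

Possible rational roots are divisors of -28. Testing n = 4 gives 0, so (n - 4) is a factor.
Divide: n³ - n² - 5n - 28 = (n - 4)(n² + 3n + 7).
The quadratic n² + 3n + 7 has discriminant -19 < 0, so no further real roots.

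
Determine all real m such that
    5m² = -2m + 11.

Rearrange to standard form: 5m² + 2m - 11 = 0.
Discriminant: (2)² − 4·5·(-11) = 224.
Quadratic formula: m = (-2 ± √224) / 10.
So m = -1/5 + 2·√(14)/5 ≈ 1.2967 or m = -2·√(14)/5 - 1/5 ≈ -1.6967.

m = -1.6967 or m = 1.2967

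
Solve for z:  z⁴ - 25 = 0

z = -2.2361 or z = 2.2361

Let u = z². The equation becomes u² - 25 = 0.
Factor: (u - 5)(u + 5) = 0, so u = 5 or u = -5.
z² = 5 gives z = ±√(5) ≈ ±2.2361.
z² = -5 < 0 has no real solution.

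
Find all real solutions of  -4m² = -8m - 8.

Rearrange to standard form: -4m² + 8m + 8 = 0.
Discriminant: (8)² − 4·(-4)·8 = 192.
Quadratic formula: m = (-8 ± √192) / (-8).
So m = 1 - √(3) ≈ -0.7321 or m = 1 + √(3) ≈ 2.7321.

m = -0.7321 or m = 2.7321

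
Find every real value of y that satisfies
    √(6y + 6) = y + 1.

Square both sides: 6y + 6 = (y + 1)².
Expand and rearrange: y² - 4y - 5 = 0.
Solving gives y = 5 or y = -1.
Check each candidate in the original equation:
  y = 5: √(36) = 6, while y + 1 = 6 — valid.
  y = -1: √(0) = 0, while y + 1 = 0 — valid.

y = -1 or y = 5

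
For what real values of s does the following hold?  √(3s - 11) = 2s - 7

Square both sides: 3s - 11 = (2s - 7)².
Expand and rearrange: 4s² - 31s + 60 = 0.
Solving gives s = 4 or s = 3.75.
Check each candidate in the original equation:
  s = 4: √(1) = 1, while 2s - 7 = 1 — valid.
  s = 3.75: √(0.25) = 0.5, while 2s - 7 = 0.5 — valid.

s = 3.75 or s = 4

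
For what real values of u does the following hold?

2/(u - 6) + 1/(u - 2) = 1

Multiply both sides by (u - 6)(u - 2):
2(u - 2) + (u - 6) = (u - 6)(u - 2).
Expand and collect terms: u² - 11u + 22 = 0.
By the quadratic formula, u = (11 ± √33) / 2, so u ≈ 8.3723 or u ≈ 2.6277.
Neither value makes a denominator zero (u ≠ 6, u ≠ 2), so both are valid.

u = 2.6277 or u = 8.3723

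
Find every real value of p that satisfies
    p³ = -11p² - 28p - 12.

p = -7.4641 or p = -3 or p = -0.5359

Rearrange: p³ + 11p² + 28p + 12 = 0.
Possible rational roots are divisors of 12. Testing p = -3 gives 0, so (p + 3) is a factor.
Divide: p³ + 11p² + 28p + 12 = (p + 3)(p² + 8p + 4).
Apply the quadratic formula to p² + 8p + 4 = 0: p = (-8 ± √48)/2, i.e. p ≈ -0.5359 or p ≈ -7.4641.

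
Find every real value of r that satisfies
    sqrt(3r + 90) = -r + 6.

Square both sides: 3r + 90 = (-r + 6)^2.
Expand and rearrange: r^2 - 15r - 54 = 0.
Solving gives r = 18 or r = -3.
Check each candidate in the original equation:
  r = 18: sqrt(144) = 12, while -r + 6 = -12 — extraneous.
  r = -3: sqrt(81) = 9, while -r + 6 = 9 — valid.

r = -3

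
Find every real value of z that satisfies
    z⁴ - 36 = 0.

z = -2.4495 or z = 2.4495

Let u = z². The equation becomes u² - 36 = 0.
Factor: (u - 6)(u + 6) = 0, so u = 6 or u = -6.
z² = 6 gives z = ±√(6) ≈ ±2.4495.
z² = -6 < 0 has no real solution.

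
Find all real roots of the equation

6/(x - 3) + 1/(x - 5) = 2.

x = 4.5 or x = 7

Multiply both sides by (x - 3)(x - 5):
6(x - 5) + (x - 3) = 2(x - 3)(x - 5).
Expand and collect terms: 2x² - 23x + 63 = 0.
Factor or apply the quadratic formula: x = 7 or x = 4.5.
Neither value makes a denominator zero (x ≠ 3, x ≠ 5), so both are valid.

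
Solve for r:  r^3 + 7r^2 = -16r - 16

Rearrange: r^3 + 7r^2 + 16r + 16 = 0.
Possible rational roots are divisors of 16. Testing r = -4 gives 0, so (r + 4) is a factor.
Divide: r^3 + 7r^2 + 16r + 16 = (r + 4)(r^2 + 3r + 4).
The quadratic r^2 + 3r + 4 has discriminant -7 < 0, so no further real roots.

r = -4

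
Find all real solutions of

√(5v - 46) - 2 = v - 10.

v = 10 or v = 11

Isolate the radical: √(5v - 46) = v - 8.
Square both sides: 5v - 46 = (v - 8)².
Expand and rearrange: v² - 21v + 110 = 0.
Solving gives v = 11 or v = 10.
Check each candidate in the original equation:
  v = 11: √(9) = 3, while v - 8 = 3 — valid.
  v = 10: √(4) = 2, while v - 8 = 2 — valid.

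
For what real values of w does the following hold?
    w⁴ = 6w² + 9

Let u = w². The equation becomes u² - 6u - 9 = 0.
By the quadratic formula, u = 3 + 3·√(2) or u = 3 - 3·√(2).
w² = 3 + 3·√(2) gives w = ±√(3 + 3·√(2)) ≈ ±2.6912.
w² = 3 - 3·√(2) < 0 has no real solution.

w = -2.6912 or w = 2.6912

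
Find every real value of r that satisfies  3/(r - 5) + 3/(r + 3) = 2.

r = -1.772 or r = 6.772

Multiply both sides by (r - 5)(r + 3):
3(r + 3) + 3(r - 5) = 2(r - 5)(r + 3).
Expand and collect terms: 2r^2 - 10r - 24 = 0.
By the quadratic formula, r = (10 +/- sqrt(292)) / 4, so r ~= 6.772 or r ~= -1.772.
Neither value makes a denominator zero (r != 5, r != -3), so both are valid.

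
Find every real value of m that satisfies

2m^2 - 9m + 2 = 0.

Discriminant: (-9)^2 - 4*2*2 = 65.
Quadratic formula: m = (9 +/- sqrt(65)) / 4.
So m = sqrt(65)/4 + 9/4 ~= 4.2656 or m = 9/4 - sqrt(65)/4 ~= 0.2344.

m = 0.2344 or m = 4.2656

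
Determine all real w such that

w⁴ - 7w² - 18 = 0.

Let u = w². The equation becomes u² - 7u - 18 = 0.
Factor: (u - 9)(u + 2) = 0, so u = 9 or u = -2.
w² = 9 gives w = ±3.
w² = -2 < 0 has no real solution.

w = -3 or w = 3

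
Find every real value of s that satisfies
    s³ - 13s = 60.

Rearrange: s³ - 13s - 60 = 0.
Possible rational roots are divisors of -60. Testing s = 5 gives 0, so (s - 5) is a factor.
Divide: s³ - 13s - 60 = (s - 5)(s² + 5s + 12).
The quadratic s² + 5s + 12 has discriminant -23 < 0, so no further real roots.

s = 5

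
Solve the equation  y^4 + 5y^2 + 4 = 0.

No real solutions.

Let u = y^2. The equation becomes u^2 + 5u + 4 = 0.
Factor: (u + 1)(u + 4) = 0, so u = -1 or u = -4.
y^2 = -1 < 0 has no real solution.
y^2 = -4 < 0 has no real solution.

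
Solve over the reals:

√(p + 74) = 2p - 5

Square both sides: p + 74 = (2p - 5)².
Expand and rearrange: 4p² - 21p - 49 = 0.
Solving gives p = 7 or p = -1.75.
Check each candidate in the original equation:
  p = 7: √(81) = 9, while 2p - 5 = 9 — valid.
  p = -1.75: √(72.25) = 8.5, while 2p - 5 = -8.5 — extraneous.

p = 7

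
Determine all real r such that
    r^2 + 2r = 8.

Bring every term to one side: r^2 + 2r - 8 = 0.
Factor: (r - 2)(r + 4) = 0.
So r = 2 or r = -4.

r = -4 or r = 2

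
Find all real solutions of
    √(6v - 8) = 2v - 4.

Square both sides: 6v - 8 = (2v - 4)².
Expand and rearrange: 4v² - 22v + 24 = 0.
Solving gives v = 4 or v = 1.5.
Check each candidate in the original equation:
  v = 4: √(16) = 4, while 2v - 4 = 4 — valid.
  v = 1.5: √(1) = 1, while 2v - 4 = -1 — extraneous.

v = 4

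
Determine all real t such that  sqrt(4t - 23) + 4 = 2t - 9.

t = 8

Isolate the radical: sqrt(4t - 23) = 2t - 13.
Square both sides: 4t - 23 = (2t - 13)^2.
Expand and rearrange: 4t^2 - 56t + 192 = 0.
Solving gives t = 8 or t = 6.
Check each candidate in the original equation:
  t = 8: sqrt(9) = 3, while 2t - 13 = 3 — valid.
  t = 6: sqrt(1) = 1, while 2t - 13 = -1 — extraneous.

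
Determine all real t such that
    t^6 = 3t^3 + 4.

t = -1 or t = 1.5874

Let u = t^3. The equation becomes u^2 - 3u - 4 = 0.
Factor: (u + 1)(u - 4) = 0, so u = -1 or u = 4.
t^3 = -1 gives t = -1.
t^3 = 4 gives t = (4)^(1/3) ~= 1.5874.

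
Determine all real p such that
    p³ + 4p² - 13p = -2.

p = -6.1623 or p = 0.1623 or p = 2

Rearrange: p³ + 4p² - 13p + 2 = 0.
Possible rational roots are divisors of 2. Testing p = 2 gives 0, so (p - 2) is a factor.
Divide: p³ + 4p² - 13p + 2 = (p - 2)(p² + 6p - 1).
Apply the quadratic formula to p² + 6p - 1 = 0: p = (-6 ± √40)/2, i.e. p ≈ 0.1623 or p ≈ -6.1623.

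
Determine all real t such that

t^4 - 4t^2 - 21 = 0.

t = -2.6458 or t = 2.6458

Let u = t^2. The equation becomes u^2 - 4u - 21 = 0.
Factor: (u + 3)(u - 7) = 0, so u = -3 or u = 7.
t^2 = -3 < 0 has no real solution.
t^2 = 7 gives t = +/-sqrt(7) ~= +/-2.6458.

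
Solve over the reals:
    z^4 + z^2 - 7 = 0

Let u = z^2. The equation becomes u^2 + u - 7 = 0.
By the quadratic formula, u = -1/2 + sqrt(29)/2 or u = -sqrt(29)/2 - 1/2.
z^2 = -1/2 + sqrt(29)/2 gives z = +/-sqrt(-1/2 + sqrt(29)/2) ~= +/-1.4807.
z^2 = -sqrt(29)/2 - 1/2 < 0 has no real solution.

z = -1.4807 or z = 1.4807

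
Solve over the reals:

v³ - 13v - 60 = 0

v = 5

Possible rational roots are divisors of -60. Testing v = 5 gives 0, so (v - 5) is a factor.
Divide: v³ - 13v - 60 = (v - 5)(v² + 5v + 12).
The quadratic v² + 5v + 12 has discriminant -23 < 0, so no further real roots.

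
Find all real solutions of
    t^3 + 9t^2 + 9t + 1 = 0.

t = -7.873 or t = -1 or t = -0.127

Possible rational roots are divisors of 1. Testing t = -1 gives 0, so (t + 1) is a factor.
Divide: t^3 + 9t^2 + 9t + 1 = (t + 1)(t^2 + 8t + 1).
Apply the quadratic formula to t^2 + 8t + 1 = 0: t = (-8 +/- sqrt(60))/2, i.e. t ~= -0.127 or t ~= -7.873.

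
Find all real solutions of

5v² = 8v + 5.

Rearrange to standard form: 5v² - 8v - 5 = 0.
Discriminant: (-8)² − 4·5·(-5) = 164.
Quadratic formula: v = (8 ± √164) / 10.
So v = 4/5 + √(41)/5 ≈ 2.0806 or v = 4/5 - √(41)/5 ≈ -0.4806.

v = -0.4806 or v = 2.0806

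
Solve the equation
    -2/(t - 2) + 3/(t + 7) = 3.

Multiply both sides by (t - 2)(t + 7):
-2(t + 7) + 3(t - 2) = 3(t - 2)(t + 7).
Expand and collect terms: 3t^2 + 14t - 22 = 0.
By the quadratic formula, t = (-14 +/- sqrt(460)) / 6, so t ~= 1.2413 or t ~= -5.9079.
Neither value makes a denominator zero (t != 2, t != -7), so both are valid.

t = -5.9079 or t = 1.2413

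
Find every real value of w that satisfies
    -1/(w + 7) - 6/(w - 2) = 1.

w = -9.1623 or w = -2.8377

Multiply both sides by (w + 7)(w - 2):
-(w - 2) - 6(w + 7) = (w + 7)(w - 2).
Expand and collect terms: w^2 + 12w + 26 = 0.
By the quadratic formula, w = (-12 +/- sqrt(40)) / 2, so w ~= -2.8377 or w ~= -9.1623.
Neither value makes a denominator zero (w != -7, w != 2), so both are valid.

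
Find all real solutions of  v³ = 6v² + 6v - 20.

v = -2 or v = 1.5505 or v = 6.4495

Rearrange: v³ - 6v² - 6v + 20 = 0.
Possible rational roots are divisors of 20. Testing v = -2 gives 0, so (v + 2) is a factor.
Divide: v³ - 6v² - 6v + 20 = (v + 2)(v² - 8v + 10).
Apply the quadratic formula to v² - 8v + 10 = 0: v = (8 ± √24)/2, i.e. v ≈ 6.4495 or v ≈ 1.5505.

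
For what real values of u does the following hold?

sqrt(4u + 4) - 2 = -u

u = 0

Isolate the radical: sqrt(4u + 4) = -u + 2.
Square both sides: 4u + 4 = (-u + 2)^2.
Expand and rearrange: u^2 - 8u = 0.
Solving gives u = 8 or u = 0.
Check each candidate in the original equation:
  u = 8: sqrt(36) = 6, while -u + 2 = -6 — extraneous.
  u = 0: sqrt(4) = 2, while -u + 2 = 2 — valid.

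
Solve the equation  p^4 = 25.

p = -2.2361 or p = 2.2361

Let u = p^2. The equation becomes u^2 - 25 = 0.
Factor: (u - 5)(u + 5) = 0, so u = 5 or u = -5.
p^2 = 5 gives p = +/-sqrt(5) ~= +/-2.2361.
p^2 = -5 < 0 has no real solution.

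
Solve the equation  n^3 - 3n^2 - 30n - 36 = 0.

Possible rational roots are divisors of -36. Testing n = -3 gives 0, so (n + 3) is a factor.
Divide: n^3 - 3n^2 - 30n - 36 = (n + 3)(n^2 - 6n - 12).
Apply the quadratic formula to n^2 - 6n - 12 = 0: n = (6 +/- sqrt(84))/2, i.e. n ~= 7.5826 or n ~= -1.5826.

n = -3 or n = -1.5826 or n = 7.5826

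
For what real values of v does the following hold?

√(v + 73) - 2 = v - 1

v = 8

Isolate the radical: √(v + 73) = v + 1.
Square both sides: v + 73 = (v + 1)².
Expand and rearrange: v² + v - 72 = 0.
Solving gives v = 8 or v = -9.
Check each candidate in the original equation:
  v = 8: √(81) = 9, while v + 1 = 9 — valid.
  v = -9: √(64) = 8, while v + 1 = -8 — extraneous.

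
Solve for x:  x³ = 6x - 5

x = -2.7913 or x = 1 or x = 1.7913

Rearrange: x³ - 6x + 5 = 0.
Possible rational roots are divisors of 5. Testing x = 1 gives 0, so (x - 1) is a factor.
Divide: x³ - 6x + 5 = (x - 1)(x² + x - 5).
Apply the quadratic formula to x² + x - 5 = 0: x = (-1 ± √21)/2, i.e. x ≈ 1.7913 or x ≈ -2.7913.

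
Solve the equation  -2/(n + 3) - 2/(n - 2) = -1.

Multiply both sides by (n + 3)(n - 2):
-2(n - 2) - 2(n + 3) = -(n + 3)(n - 2).
Expand and collect terms: -n^2 + 3n + 8 = 0.
By the quadratic formula, n = (-3 +/- sqrt(41)) / -2, so n ~= -1.7016 or n ~= 4.7016.
Neither value makes a denominator zero (n != -3, n != 2), so both are valid.

n = -1.7016 or n = 4.7016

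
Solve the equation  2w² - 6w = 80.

w = -5 or w = 8

Bring every term to one side: 2w² - 6w - 80 = 0.
Factor: 2(w + 5)(w - 8) = 0.
So w = -5 or w = 8.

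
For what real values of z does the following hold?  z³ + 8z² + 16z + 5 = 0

Possible rational roots are divisors of 5. Testing z = -5 gives 0, so (z + 5) is a factor.
Divide: z³ + 8z² + 16z + 5 = (z + 5)(z² + 3z + 1).
Apply the quadratic formula to z² + 3z + 1 = 0: z = (-3 ± √5)/2, i.e. z ≈ -0.382 or z ≈ -2.618.

z = -5 or z = -2.618 or z = -0.382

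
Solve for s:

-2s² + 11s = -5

s = -0.4221 or s = 5.9221

Rearrange to standard form: -2s² + 11s + 5 = 0.
Discriminant: (11)² − 4·(-2)·5 = 161.
Quadratic formula: s = (-11 ± √161) / (-4).
So s = 11/4 - √(161)/4 ≈ -0.4221 or s = 11/4 + √(161)/4 ≈ 5.9221.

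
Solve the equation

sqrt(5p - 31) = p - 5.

Square both sides: 5p - 31 = (p - 5)^2.
Expand and rearrange: p^2 - 15p + 56 = 0.
Solving gives p = 8 or p = 7.
Check each candidate in the original equation:
  p = 8: sqrt(9) = 3, while p - 5 = 3 — valid.
  p = 7: sqrt(4) = 2, while p - 5 = 2 — valid.

p = 7 or p = 8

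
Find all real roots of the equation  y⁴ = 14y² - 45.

y = -3 or y = -2.2361 or y = 2.2361 or y = 3

Let u = y². The equation becomes u² - 14u + 45 = 0.
Factor: (u - 5)(u - 9) = 0, so u = 5 or u = 9.
y² = 5 gives y = ±√(5) ≈ ±2.2361.
y² = 9 gives y = ±3.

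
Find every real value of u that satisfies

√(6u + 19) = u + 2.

u = 5

Square both sides: 6u + 19 = (u + 2)².
Expand and rearrange: u² - 2u - 15 = 0.
Solving gives u = 5 or u = -3.
Check each candidate in the original equation:
  u = 5: √(49) = 7, while u + 2 = 7 — valid.
  u = -3: √(1) = 1, while u + 2 = -1 — extraneous.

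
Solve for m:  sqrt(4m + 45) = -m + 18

m = 9

Square both sides: 4m + 45 = (-m + 18)^2.
Expand and rearrange: m^2 - 40m + 279 = 0.
Solving gives m = 31 or m = 9.
Check each candidate in the original equation:
  m = 31: sqrt(169) = 13, while -m + 18 = -13 — extraneous.
  m = 9: sqrt(81) = 9, while -m + 18 = 9 — valid.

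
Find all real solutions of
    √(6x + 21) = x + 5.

Square both sides: 6x + 21 = (x + 5)².
Expand and rearrange: x² + 4x + 4 = 0.
This gives the repeated root x = -2.
Check in the original equation:
  x = -2: √(9) = 3, while x + 5 = 3 — valid.

x = -2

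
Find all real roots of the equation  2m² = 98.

Bring every term to one side: 2m² - 98 = 0.
Factor: 2(m + 7)(m - 7) = 0.
So m = -7 or m = 7.

m = -7 or m = 7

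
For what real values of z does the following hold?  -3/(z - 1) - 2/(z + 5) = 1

Multiply both sides by (z - 1)(z + 5):
-3(z + 5) - 2(z - 1) = (z - 1)(z + 5).
Expand and collect terms: z² + 9z + 8 = 0.
Factor or apply the quadratic formula: z = -1 or z = -8.
Neither value makes a denominator zero (z ≠ 1, z ≠ -5), so both are valid.

z = -8 or z = -1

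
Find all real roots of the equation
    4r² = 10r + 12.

Rearrange to standard form: 4r² - 10r - 12 = 0.
Discriminant: (-10)² − 4·4·(-12) = 292.
Quadratic formula: r = (10 ± √292) / 8.
So r = 5/4 + √(73)/4 ≈ 3.386 or r = 5/4 - √(73)/4 ≈ -0.886.

r = -0.886 or r = 3.386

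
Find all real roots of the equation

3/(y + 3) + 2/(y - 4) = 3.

Multiply both sides by (y + 3)(y - 4):
3(y - 4) + 2(y + 3) = 3(y + 3)(y - 4).
Expand and collect terms: 3y^2 - 8y - 30 = 0.
By the quadratic formula, y = (8 +/- sqrt(424)) / 6, so y ~= 4.7652 or y ~= -2.0985.
Neither value makes a denominator zero (y != -3, y != 4), so both are valid.

y = -2.0985 or y = 4.7652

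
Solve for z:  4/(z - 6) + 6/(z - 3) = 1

Multiply both sides by (z - 6)(z - 3):
4(z - 3) + 6(z - 6) = (z - 6)(z - 3).
Expand and collect terms: z^2 - 19z + 66 = 0.
By the quadratic formula, z = (19 +/- sqrt(97)) / 2, so z ~= 14.4244 or z ~= 4.5756.
Neither value makes a denominator zero (z != 6, z != 3), so both are valid.

z = 4.5756 or z = 14.4244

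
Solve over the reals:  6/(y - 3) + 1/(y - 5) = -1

y = -3.772 or y = 4.772

Multiply both sides by (y - 3)(y - 5):
6(y - 5) + (y - 3) = -(y - 3)(y - 5).
Expand and collect terms: -y^2 + y + 18 = 0.
By the quadratic formula, y = (-1 +/- sqrt(73)) / -2, so y ~= -3.772 or y ~= 4.772.
Neither value makes a denominator zero (y != 3, y != 5), so both are valid.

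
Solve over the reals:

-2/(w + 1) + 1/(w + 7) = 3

Multiply both sides by (w + 1)(w + 7):
-2(w + 7) + (w + 1) = 3(w + 1)(w + 7).
Expand and collect terms: 3w^2 + 25w + 34 = 0.
By the quadratic formula, w = (-25 +/- sqrt(217)) / 6, so w ~= -1.7115 or w ~= -6.6218.
Neither value makes a denominator zero (w != -1, w != -7), so both are valid.

w = -6.6218 or w = -1.7115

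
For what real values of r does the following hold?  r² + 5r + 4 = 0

Factor: (r + 1)(r + 4) = 0.
So r = -1 or r = -4.

r = -4 or r = -1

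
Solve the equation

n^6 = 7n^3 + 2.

Let u = n^3. The equation becomes u^2 - 7u - 2 = 0.
By the quadratic formula, u = 7/2 + sqrt(57)/2 or u = 7/2 - sqrt(57)/2.
n^3 = 7/2 + sqrt(57)/2 gives n = (7/2 + sqrt(57)/2)^(1/3) ~= 1.9377.
n^3 = 7/2 - sqrt(57)/2 gives n = -(-7/2 + sqrt(57)/2)^(1/3) ~= -0.6502.

n = -0.6502 or n = 1.9377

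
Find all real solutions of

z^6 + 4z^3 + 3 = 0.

Let u = z^3. The equation becomes u^2 + 4u + 3 = 0.
Factor: (u + 3)(u + 1) = 0, so u = -3 or u = -1.
z^3 = -3 gives z = -(3)^(1/3) ~= -1.4422.
z^3 = -1 gives z = -1.

z = -1.4422 or z = -1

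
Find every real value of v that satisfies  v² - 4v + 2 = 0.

v = 0.5858 or v = 3.4142

Discriminant: (-4)² − 4·1·2 = 8.
Quadratic formula: v = (4 ± √8) / 2.
So v = √(2) + 2 ≈ 3.4142 or v = 2 - √(2) ≈ 0.5858.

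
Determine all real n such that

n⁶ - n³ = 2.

n = -1 or n = 1.2599

Let u = n³. The equation becomes u² - u - 2 = 0.
Factor: (u + 1)(u - 2) = 0, so u = -1 or u = 2.
n³ = -1 gives n = -1.
n³ = 2 gives n = ∛(2) ≈ 1.2599.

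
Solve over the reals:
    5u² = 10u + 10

u = -0.7321 or u = 2.7321

Rearrange to standard form: 5u² - 10u - 10 = 0.
Discriminant: (-10)² − 4·5·(-10) = 300.
Quadratic formula: u = (10 ± √300) / 10.
So u = 1 + √(3) ≈ 2.7321 or u = 1 - √(3) ≈ -0.7321.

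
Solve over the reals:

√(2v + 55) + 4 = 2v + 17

v = -3

Isolate the radical: √(2v + 55) = 2v + 13.
Square both sides: 2v + 55 = (2v + 13)².
Expand and rearrange: 4v² + 50v + 114 = 0.
Solving gives v = -3 or v = -9.5.
Check each candidate in the original equation:
  v = -3: √(49) = 7, while 2v + 13 = 7 — valid.
  v = -9.5: √(36) = 6, while 2v + 13 = -6 — extraneous.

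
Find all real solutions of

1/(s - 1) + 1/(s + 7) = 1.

s = -6.1231 or s = 2.1231

Multiply both sides by (s - 1)(s + 7):
(s + 7) + (s - 1) = (s - 1)(s + 7).
Expand and collect terms: s² + 4s - 13 = 0.
By the quadratic formula, s = (-4 ± √68) / 2, so s ≈ 2.1231 or s ≈ -6.1231.
Neither value makes a denominator zero (s ≠ 1, s ≠ -7), so both are valid.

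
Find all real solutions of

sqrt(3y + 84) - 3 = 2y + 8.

y = -1

Isolate the radical: sqrt(3y + 84) = 2y + 11.
Square both sides: 3y + 84 = (2y + 11)^2.
Expand and rearrange: 4y^2 + 41y + 37 = 0.
Solving gives y = -1 or y = -9.25.
Check each candidate in the original equation:
  y = -1: sqrt(81) = 9, while 2y + 11 = 9 — valid.
  y = -9.25: sqrt(56.25) = 7.5, while 2y + 11 = -7.5 — extraneous.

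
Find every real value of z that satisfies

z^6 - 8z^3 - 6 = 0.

Let u = z^3. The equation becomes u^2 - 8u - 6 = 0.
By the quadratic formula, u = 4 + sqrt(22) or u = 4 - sqrt(22).
z^3 = 4 + sqrt(22) gives z = (4 + sqrt(22))^(1/3) ~= 2.056.
z^3 = 4 - sqrt(22) gives z = -(-4 + sqrt(22))^(1/3) ~= -0.8838.

z = -0.8838 or z = 2.056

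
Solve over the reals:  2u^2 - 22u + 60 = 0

Factor: 2(u - 6)(u - 5) = 0.
So u = 6 or u = 5.

u = 5 or u = 6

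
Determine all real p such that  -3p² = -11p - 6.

p = -0.4821 or p = 4.1487

Rearrange to standard form: -3p² + 11p + 6 = 0.
Discriminant: (11)² − 4·(-3)·6 = 193.
Quadratic formula: p = (-11 ± √193) / (-6).
So p = 11/6 - √(193)/6 ≈ -0.4821 or p = 11/6 + √(193)/6 ≈ 4.1487.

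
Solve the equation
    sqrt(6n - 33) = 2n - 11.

n = 5.5 or n = 7

Square both sides: 6n - 33 = (2n - 11)^2.
Expand and rearrange: 4n^2 - 50n + 154 = 0.
Solving gives n = 7 or n = 5.5.
Check each candidate in the original equation:
  n = 7: sqrt(9) = 3, while 2n - 11 = 3 — valid.
  n = 5.5: sqrt(0) = 0, while 2n - 11 = 0 — valid.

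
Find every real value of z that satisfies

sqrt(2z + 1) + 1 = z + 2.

z = 0

Isolate the radical: sqrt(2z + 1) = z + 1.
Square both sides: 2z + 1 = (z + 1)^2.
Expand and rearrange: z^2 = 0.
This gives the repeated root z = 0.
Check in the original equation:
  z = 0: sqrt(1) = 1, while z + 1 = 1 — valid.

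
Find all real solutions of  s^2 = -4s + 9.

Rearrange to standard form: s^2 + 4s - 9 = 0.
Discriminant: (4)^2 - 4*1*(-9) = 52.
Quadratic formula: s = (-4 +/- sqrt(52)) / 2.
So s = -2 + sqrt(13) ~= 1.6056 or s = -sqrt(13) - 2 ~= -5.6056.

s = -5.6056 or s = 1.6056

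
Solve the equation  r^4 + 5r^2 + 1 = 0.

Let u = r^2. The equation becomes u^2 + 5u + 1 = 0.
By the quadratic formula, u = -5/2 + sqrt(21)/2 or u = -5/2 - sqrt(21)/2.
r^2 = -5/2 + sqrt(21)/2 < 0 has no real solution.
r^2 = -5/2 - sqrt(21)/2 < 0 has no real solution.

No real solutions.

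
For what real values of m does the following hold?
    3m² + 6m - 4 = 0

Discriminant: (6)² − 4·3·(-4) = 84.
Quadratic formula: m = (-6 ± √84) / 6.
So m = -1 + √(21)/3 ≈ 0.5275 or m = -√(21)/3 - 1 ≈ -2.5275.

m = -2.5275 or m = 0.5275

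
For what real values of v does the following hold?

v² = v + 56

v = -7 or v = 8

Bring every term to one side: v² - v - 56 = 0.
Factor: (v - 8)(v + 7) = 0.
So v = 8 or v = -7.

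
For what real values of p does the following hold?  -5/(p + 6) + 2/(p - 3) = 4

Multiply both sides by (p + 6)(p - 3):
-5(p - 3) + 2(p + 6) = 4(p + 6)(p - 3).
Expand and collect terms: 4p² + 15p - 99 = 0.
By the quadratic formula, p = (-15 ± √1809) / 8, so p ≈ 3.4415 or p ≈ -7.1915.
Neither value makes a denominator zero (p ≠ -6, p ≠ 3), so both are valid.

p = -7.1915 or p = 3.4415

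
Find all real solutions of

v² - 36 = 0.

Factor: (v - 6)(v + 6) = 0.
So v = 6 or v = -6.

v = -6 or v = 6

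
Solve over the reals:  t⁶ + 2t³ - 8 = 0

t = -1.5874 or t = 1.2599

Let u = t³. The equation becomes u² + 2u - 8 = 0.
Factor: (u - 2)(u + 4) = 0, so u = 2 or u = -4.
t³ = 2 gives t = ∛(2) ≈ 1.2599.
t³ = -4 gives t = -∛(4) ≈ -1.5874.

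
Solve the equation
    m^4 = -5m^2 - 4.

No real solutions.

Let u = m^2. The equation becomes u^2 + 5u + 4 = 0.
Factor: (u + 1)(u + 4) = 0, so u = -1 or u = -4.
m^2 = -1 < 0 has no real solution.
m^2 = -4 < 0 has no real solution.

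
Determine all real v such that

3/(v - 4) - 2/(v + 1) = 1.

v = -2.3589 or v = 6.3589

Multiply both sides by (v - 4)(v + 1):
3(v + 1) - 2(v - 4) = (v - 4)(v + 1).
Expand and collect terms: v² - 4v - 15 = 0.
By the quadratic formula, v = (4 ± √76) / 2, so v ≈ 6.3589 or v ≈ -2.3589.
Neither value makes a denominator zero (v ≠ 4, v ≠ -1), so both are valid.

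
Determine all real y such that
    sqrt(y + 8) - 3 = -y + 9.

y = 8

Isolate the radical: sqrt(y + 8) = -y + 12.
Square both sides: y + 8 = (-y + 12)^2.
Expand and rearrange: y^2 - 25y + 136 = 0.
Solving gives y = 17 or y = 8.
Check each candidate in the original equation:
  y = 17: sqrt(25) = 5, while -y + 12 = -5 — extraneous.
  y = 8: sqrt(16) = 4, while -y + 12 = 4 — valid.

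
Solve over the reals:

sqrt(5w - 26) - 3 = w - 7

w = 6 or w = 7

Isolate the radical: sqrt(5w - 26) = w - 4.
Square both sides: 5w - 26 = (w - 4)^2.
Expand and rearrange: w^2 - 13w + 42 = 0.
Solving gives w = 7 or w = 6.
Check each candidate in the original equation:
  w = 7: sqrt(9) = 3, while w - 4 = 3 — valid.
  w = 6: sqrt(4) = 2, while w - 4 = 2 — valid.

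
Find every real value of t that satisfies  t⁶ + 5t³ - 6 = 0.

t = -1.8171 or t = 1

Let u = t³. The equation becomes u² + 5u - 6 = 0.
Factor: (u - 1)(u + 6) = 0, so u = 1 or u = -6.
t³ = 1 gives t = 1.
t³ = -6 gives t = -∛(6) ≈ -1.8171.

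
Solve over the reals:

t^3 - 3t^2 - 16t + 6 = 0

Possible rational roots are divisors of 6. Testing t = -3 gives 0, so (t + 3) is a factor.
Divide: t^3 - 3t^2 - 16t + 6 = (t + 3)(t^2 - 6t + 2).
Apply the quadratic formula to t^2 - 6t + 2 = 0: t = (6 +/- sqrt(28))/2, i.e. t ~= 5.6458 or t ~= 0.3542.

t = -3 or t = 0.3542 or t = 5.6458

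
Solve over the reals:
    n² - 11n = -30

Bring every term to one side: n² - 11n + 30 = 0.
Factor: (n - 6)(n - 5) = 0.
So n = 6 or n = 5.

n = 5 or n = 6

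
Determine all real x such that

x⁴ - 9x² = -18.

x = -2.4495 or x = -1.7321 or x = 1.7321 or x = 2.4495

Let u = x². The equation becomes u² - 9u + 18 = 0.
Factor: (u - 3)(u - 6) = 0, so u = 3 or u = 6.
x² = 3 gives x = ±√(3) ≈ ±1.7321.
x² = 6 gives x = ±√(6) ≈ ±2.4495.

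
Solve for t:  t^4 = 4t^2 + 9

t = -2.3676 or t = 2.3676

Let u = t^2. The equation becomes u^2 - 4u - 9 = 0.
By the quadratic formula, u = 2 + sqrt(13) or u = 2 - sqrt(13).
t^2 = 2 + sqrt(13) gives t = +/-sqrt(2 + sqrt(13)) ~= +/-2.3676.
t^2 = 2 - sqrt(13) < 0 has no real solution.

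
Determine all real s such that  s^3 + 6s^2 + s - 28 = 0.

Possible rational roots are divisors of -28. Testing s = -4 gives 0, so (s + 4) is a factor.
Divide: s^3 + 6s^2 + s - 28 = (s + 4)(s^2 + 2s - 7).
Apply the quadratic formula to s^2 + 2s - 7 = 0: s = (-2 +/- sqrt(32))/2, i.e. s ~= 1.8284 or s ~= -3.8284.

s = -4 or s = -3.8284 or s = 1.8284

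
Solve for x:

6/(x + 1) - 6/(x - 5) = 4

Multiply both sides by (x + 1)(x - 5):
6(x - 5) - 6(x + 1) = 4(x + 1)(x - 5).
Expand and collect terms: 4x² - 16x + 16 = 0.
This has the repeated root x = 2.
Neither value makes a denominator zero (x ≠ -1, x ≠ 5), so both are valid.

x = 2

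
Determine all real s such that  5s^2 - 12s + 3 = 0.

s = 0.2835 or s = 2.1165

Discriminant: (-12)^2 - 4*5*3 = 84.
Quadratic formula: s = (12 +/- sqrt(84)) / 10.
So s = sqrt(21)/5 + 6/5 ~= 2.1165 or s = 6/5 - sqrt(21)/5 ~= 0.2835.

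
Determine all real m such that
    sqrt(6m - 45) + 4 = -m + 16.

Isolate the radical: sqrt(6m - 45) = -m + 12.
Square both sides: 6m - 45 = (-m + 12)^2.
Expand and rearrange: m^2 - 30m + 189 = 0.
Solving gives m = 21 or m = 9.
Check each candidate in the original equation:
  m = 21: sqrt(81) = 9, while -m + 12 = -9 — extraneous.
  m = 9: sqrt(9) = 3, while -m + 12 = 3 — valid.

m = 9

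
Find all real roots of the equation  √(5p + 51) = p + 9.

p = -3

Square both sides: 5p + 51 = (p + 9)².
Expand and rearrange: p² + 13p + 30 = 0.
Solving gives p = -3 or p = -10.
Check each candidate in the original equation:
  p = -3: √(36) = 6, while p + 9 = 6 — valid.
  p = -10: √(1) = 1, while p + 9 = -1 — extraneous.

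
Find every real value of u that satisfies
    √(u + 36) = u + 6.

Square both sides: u + 36 = (u + 6)².
Expand and rearrange: u² + 11u = 0.
Solving gives u = 0 or u = -11.
Check each candidate in the original equation:
  u = 0: √(36) = 6, while u + 6 = 6 — valid.
  u = -11: √(25) = 5, while u + 6 = -5 — extraneous.

u = 0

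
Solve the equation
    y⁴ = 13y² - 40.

Let u = y². The equation becomes u² - 13u + 40 = 0.
Factor: (u - 5)(u - 8) = 0, so u = 5 or u = 8.
y² = 5 gives y = ±√(5) ≈ ±2.2361.
y² = 8 gives y = ±2·√(2) ≈ ±2.8284.

y = -2.8284 or y = -2.2361 or y = 2.2361 or y = 2.8284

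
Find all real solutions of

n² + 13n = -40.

n = -8 or n = -5

Bring every term to one side: n² + 13n + 40 = 0.
Factor: (n + 5)(n + 8) = 0.
So n = -5 or n = -8.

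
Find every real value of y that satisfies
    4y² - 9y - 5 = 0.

y = -0.4611 or y = 2.7111

Discriminant: (-9)² − 4·4·(-5) = 161.
Quadratic formula: y = (9 ± √161) / 8.
So y = 9/8 + √(161)/8 ≈ 2.7111 or y = 9/8 - √(161)/8 ≈ -0.4611.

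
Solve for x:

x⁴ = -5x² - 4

Let u = x². The equation becomes u² + 5u + 4 = 0.
Factor: (u + 1)(u + 4) = 0, so u = -1 or u = -4.
x² = -1 < 0 has no real solution.
x² = -4 < 0 has no real solution.

No real solutions.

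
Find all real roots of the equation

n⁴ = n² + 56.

n = -2.8284 or n = 2.8284

Let u = n². The equation becomes u² - u - 56 = 0.
Factor: (u + 7)(u - 8) = 0, so u = -7 or u = 8.
n² = -7 < 0 has no real solution.
n² = 8 gives n = ±2·√(2) ≈ ±2.8284.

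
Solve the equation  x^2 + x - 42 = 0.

Factor: (x - 6)(x + 7) = 0.
So x = 6 or x = -7.

x = -7 or x = 6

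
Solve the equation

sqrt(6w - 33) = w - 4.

Square both sides: 6w - 33 = (w - 4)^2.
Expand and rearrange: w^2 - 14w + 49 = 0.
This gives the repeated root w = 7.
Check in the original equation:
  w = 7: sqrt(9) = 3, while w - 4 = 3 — valid.

w = 7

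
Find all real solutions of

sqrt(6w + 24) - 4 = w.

w = -4 or w = 2

Isolate the radical: sqrt(6w + 24) = w + 4.
Square both sides: 6w + 24 = (w + 4)^2.
Expand and rearrange: w^2 + 2w - 8 = 0.
Solving gives w = 2 or w = -4.
Check each candidate in the original equation:
  w = 2: sqrt(36) = 6, while w + 4 = 6 — valid.
  w = -4: sqrt(0) = 0, while w + 4 = 0 — valid.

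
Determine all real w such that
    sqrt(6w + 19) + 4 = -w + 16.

Isolate the radical: sqrt(6w + 19) = -w + 12.
Square both sides: 6w + 19 = (-w + 12)^2.
Expand and rearrange: w^2 - 30w + 125 = 0.
Solving gives w = 25 or w = 5.
Check each candidate in the original equation:
  w = 25: sqrt(169) = 13, while -w + 12 = -13 — extraneous.
  w = 5: sqrt(49) = 7, while -w + 12 = 7 — valid.

w = 5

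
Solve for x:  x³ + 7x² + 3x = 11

x = -6.2361 or x = -1.7639 or x = 1

Rearrange: x³ + 7x² + 3x - 11 = 0.
Possible rational roots are divisors of -11. Testing x = 1 gives 0, so (x - 1) is a factor.
Divide: x³ + 7x² + 3x - 11 = (x - 1)(x² + 8x + 11).
Apply the quadratic formula to x² + 8x + 11 = 0: x = (-8 ± √20)/2, i.e. x ≈ -1.7639 or x ≈ -6.2361.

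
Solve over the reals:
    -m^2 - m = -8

m = -3.3723 or m = 2.3723

Rearrange to standard form: -m^2 - m + 8 = 0.
Discriminant: (-1)^2 - 4*(-1)*8 = 33.
Quadratic formula: m = (1 +/- sqrt(33)) / (-2).
So m = -sqrt(33)/2 - 1/2 ~= -3.3723 or m = -1/2 + sqrt(33)/2 ~= 2.3723.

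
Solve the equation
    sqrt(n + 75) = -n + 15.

n = 6

Square both sides: n + 75 = (-n + 15)^2.
Expand and rearrange: n^2 - 31n + 150 = 0.
Solving gives n = 25 or n = 6.
Check each candidate in the original equation:
  n = 25: sqrt(100) = 10, while -n + 15 = -10 — extraneous.
  n = 6: sqrt(81) = 9, while -n + 15 = 9 — valid.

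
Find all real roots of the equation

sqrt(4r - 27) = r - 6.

r = 7 or r = 9

Square both sides: 4r - 27 = (r - 6)^2.
Expand and rearrange: r^2 - 16r + 63 = 0.
Solving gives r = 9 or r = 7.
Check each candidate in the original equation:
  r = 9: sqrt(9) = 3, while r - 6 = 3 — valid.
  r = 7: sqrt(1) = 1, while r - 6 = 1 — valid.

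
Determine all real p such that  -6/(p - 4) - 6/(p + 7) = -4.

p = -5.7009 or p = 5.7009

Multiply both sides by (p - 4)(p + 7):
-6(p + 7) - 6(p - 4) = -4(p - 4)(p + 7).
Expand and collect terms: -4p² + 130 = 0.
By the quadratic formula, p = (0 ± √2080) / -8, so p ≈ -5.7009 or p ≈ 5.7009.
Neither value makes a denominator zero (p ≠ 4, p ≠ -7), so both are valid.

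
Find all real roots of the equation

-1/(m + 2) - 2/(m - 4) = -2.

m = -1.576 or m = 5.076

Multiply both sides by (m + 2)(m - 4):
-(m - 4) - 2(m + 2) = -2(m + 2)(m - 4).
Expand and collect terms: -2m² + 7m + 16 = 0.
By the quadratic formula, m = (-7 ± √177) / -4, so m ≈ -1.576 or m ≈ 5.076.
Neither value makes a denominator zero (m ≠ -2, m ≠ 4), so both are valid.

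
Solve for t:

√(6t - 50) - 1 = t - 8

Isolate the radical: √(6t - 50) = t - 7.
Square both sides: 6t - 50 = (t - 7)².
Expand and rearrange: t² - 20t + 99 = 0.
Solving gives t = 11 or t = 9.
Check each candidate in the original equation:
  t = 11: √(16) = 4, while t - 7 = 4 — valid.
  t = 9: √(4) = 2, while t - 7 = 2 — valid.

t = 9 or t = 11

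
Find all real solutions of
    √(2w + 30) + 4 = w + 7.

Isolate the radical: √(2w + 30) = w + 3.
Square both sides: 2w + 30 = (w + 3)².
Expand and rearrange: w² + 4w - 21 = 0.
Solving gives w = 3 or w = -7.
Check each candidate in the original equation:
  w = 3: √(36) = 6, while w + 3 = 6 — valid.
  w = -7: √(16) = 4, while w + 3 = -4 — extraneous.

w = 3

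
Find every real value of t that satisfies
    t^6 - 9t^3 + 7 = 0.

Let u = t^3. The equation becomes u^2 - 9u + 7 = 0.
By the quadratic formula, u = sqrt(53)/2 + 9/2 or u = 9/2 - sqrt(53)/2.
t^3 = sqrt(53)/2 + 9/2 gives t = (sqrt(53)/2 + 9/2)^(1/3) ~= 2.0116.
t^3 = 9/2 - sqrt(53)/2 gives t = (9/2 - sqrt(53)/2)^(1/3) ~= 0.9509.

t = 0.9509 or t = 2.0116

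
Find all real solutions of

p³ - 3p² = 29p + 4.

p = -4 or p = -0.1401 or p = 7.1401

Rearrange: p³ - 3p² - 29p - 4 = 0.
Possible rational roots are divisors of -4. Testing p = -4 gives 0, so (p + 4) is a factor.
Divide: p³ - 3p² - 29p - 4 = (p + 4)(p² - 7p - 1).
Apply the quadratic formula to p² - 7p - 1 = 0: p = (7 ± √53)/2, i.e. p ≈ 7.1401 or p ≈ -0.1401.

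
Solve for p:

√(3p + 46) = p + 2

p = 6

Square both sides: 3p + 46 = (p + 2)².
Expand and rearrange: p² + p - 42 = 0.
Solving gives p = 6 or p = -7.
Check each candidate in the original equation:
  p = 6: √(64) = 8, while p + 2 = 8 — valid.
  p = -7: √(25) = 5, while p + 2 = -5 — extraneous.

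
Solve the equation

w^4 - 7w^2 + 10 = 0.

Let u = w^2. The equation becomes u^2 - 7u + 10 = 0.
Factor: (u - 5)(u - 2) = 0, so u = 5 or u = 2.
w^2 = 5 gives w = +/-sqrt(5) ~= +/-2.2361.
w^2 = 2 gives w = +/-sqrt(2) ~= +/-1.4142.

w = -2.2361 or w = -1.4142 or w = 1.4142 or w = 2.2361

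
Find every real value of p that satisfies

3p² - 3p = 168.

p = -7 or p = 8

Bring every term to one side: 3p² - 3p - 168 = 0.
Factor: 3(p + 7)(p - 8) = 0.
So p = -7 or p = 8.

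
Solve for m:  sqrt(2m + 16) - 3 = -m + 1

Isolate the radical: sqrt(2m + 16) = -m + 4.
Square both sides: 2m + 16 = (-m + 4)^2.
Expand and rearrange: m^2 - 10m = 0.
Solving gives m = 10 or m = 0.
Check each candidate in the original equation:
  m = 10: sqrt(36) = 6, while -m + 4 = -6 — extraneous.
  m = 0: sqrt(16) = 4, while -m + 4 = 4 — valid.

m = 0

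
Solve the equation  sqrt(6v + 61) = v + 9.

Square both sides: 6v + 61 = (v + 9)^2.
Expand and rearrange: v^2 + 12v + 20 = 0.
Solving gives v = -2 or v = -10.
Check each candidate in the original equation:
  v = -2: sqrt(49) = 7, while v + 9 = 7 — valid.
  v = -10: sqrt(1) = 1, while v + 9 = -1 — extraneous.

v = -2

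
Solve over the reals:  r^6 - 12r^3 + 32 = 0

Let u = r^3. The equation becomes u^2 - 12u + 32 = 0.
Factor: (u - 4)(u - 8) = 0, so u = 4 or u = 8.
r^3 = 4 gives r = (4)^(1/3) ~= 1.5874.
r^3 = 8 gives r = 2.

r = 1.5874 or r = 2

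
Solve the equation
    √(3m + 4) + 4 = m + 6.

Isolate the radical: √(3m + 4) = m + 2.
Square both sides: 3m + 4 = (m + 2)².
Expand and rearrange: m² + m = 0.
Solving gives m = 0 or m = -1.
Check each candidate in the original equation:
  m = 0: √(4) = 2, while m + 2 = 2 — valid.
  m = -1: √(1) = 1, while m + 2 = 1 — valid.

m = -1 or m = 0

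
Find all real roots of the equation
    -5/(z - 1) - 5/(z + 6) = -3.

z = -4.7099 or z = 3.0432

Multiply both sides by (z - 1)(z + 6):
-5(z + 6) - 5(z - 1) = -3(z - 1)(z + 6).
Expand and collect terms: -3z² - 5z + 43 = 0.
By the quadratic formula, z = (5 ± √541) / -6, so z ≈ -4.7099 or z ≈ 3.0432.
Neither value makes a denominator zero (z ≠ 1, z ≠ -6), so both are valid.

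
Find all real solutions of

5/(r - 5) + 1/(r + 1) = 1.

r = -0.4772 or r = 10.4772

Multiply both sides by (r - 5)(r + 1):
5(r + 1) + (r - 5) = (r - 5)(r + 1).
Expand and collect terms: r² - 10r - 5 = 0.
By the quadratic formula, r = (10 ± √120) / 2, so r ≈ 10.4772 or r ≈ -0.4772.
Neither value makes a denominator zero (r ≠ 5, r ≠ -1), so both are valid.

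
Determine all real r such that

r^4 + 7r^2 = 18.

Let u = r^2. The equation becomes u^2 + 7u - 18 = 0.
Factor: (u + 9)(u - 2) = 0, so u = -9 or u = 2.
r^2 = -9 < 0 has no real solution.
r^2 = 2 gives r = +/-sqrt(2) ~= +/-1.4142.

r = -1.4142 or r = 1.4142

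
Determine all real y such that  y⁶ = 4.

y = -1.2599 or y = 1.2599

Let u = y³. The equation becomes u² - 4 = 0.
Factor: (u + 2)(u - 2) = 0, so u = -2 or u = 2.
y³ = -2 gives y = -∛(2) ≈ -1.2599.
y³ = 2 gives y = ∛(2) ≈ 1.2599.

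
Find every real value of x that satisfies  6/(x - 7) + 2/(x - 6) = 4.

Multiply both sides by (x - 7)(x - 6):
6(x - 6) + 2(x - 7) = 4(x - 7)(x - 6).
Expand and collect terms: 4x^2 - 60x + 218 = 0.
By the quadratic formula, x = (60 +/- sqrt(112)) / 8, so x ~= 8.8229 or x ~= 6.1771.
Neither value makes a denominator zero (x != 7, x != 6), so both are valid.

x = 6.1771 or x = 8.8229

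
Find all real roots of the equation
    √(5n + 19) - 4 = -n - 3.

Isolate the radical: √(5n + 19) = -n + 1.
Square both sides: 5n + 19 = (-n + 1)².
Expand and rearrange: n² - 7n - 18 = 0.
Solving gives n = 9 or n = -2.
Check each candidate in the original equation:
  n = 9: √(64) = 8, while -n + 1 = -8 — extraneous.
  n = -2: √(9) = 3, while -n + 1 = 3 — valid.

n = -2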